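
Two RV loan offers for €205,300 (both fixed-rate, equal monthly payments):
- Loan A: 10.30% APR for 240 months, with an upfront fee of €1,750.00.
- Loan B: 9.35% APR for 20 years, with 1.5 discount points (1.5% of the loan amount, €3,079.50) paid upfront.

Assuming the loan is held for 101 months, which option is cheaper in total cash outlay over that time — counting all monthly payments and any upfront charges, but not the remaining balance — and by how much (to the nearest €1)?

Loan A: monthly rate = 10.3%/12 = 0.0085833; payment = 205,300 × 0.0085833 / (1 − (1+0.0085833)^−240) = €2,022.17.
Loan B: at 9.35% the monthly rate is 0.0077917, so the payment is 205,300 × 0.0077917 / (1 − 1.0077917^−240) = €1,893.60.
Over 101 months: Loan A costs 101 × €2,022.17 + €1,750.00 = €205,989.17; Loan B costs 101 × €1,893.60 + €3,079.50 = €194,333.10.
Loan B is cheaper by €205,989.17 − €194,333.10 = €11,656.07.

Loan B by €11,656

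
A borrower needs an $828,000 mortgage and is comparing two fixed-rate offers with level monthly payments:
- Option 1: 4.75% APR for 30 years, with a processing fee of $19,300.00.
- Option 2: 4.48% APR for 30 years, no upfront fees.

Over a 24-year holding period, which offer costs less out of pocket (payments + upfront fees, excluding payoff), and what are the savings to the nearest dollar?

Option 2 by $57,811

Option 1: monthly rate = 4.75%/12 = 0.0039583; payment = 828,000 × 0.0039583 / (1 − (1+0.0039583)^−360) = $4,319.24.
Option 2: at 4.48% the monthly rate is 0.0037333, so the payment is 828,000 × 0.0037333 / (1 − 1.0037333^−360) = $4,185.52.
Over 288 months: Option 1 costs 288 × $4,319.24 + $19,300.00 = $1,263,241.12; Option 2 costs 288 × $4,185.52 = $1,205,429.76.
Option 2 is cheaper by $1,263,241.12 − $1,205,429.76 = $57,811.36.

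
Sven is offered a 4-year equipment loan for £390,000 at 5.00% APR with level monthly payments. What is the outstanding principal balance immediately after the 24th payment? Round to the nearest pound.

With monthly rate i = 5%/12 = 0.0041667, the balance after k of n payments is P · [(1+i)^n − (1+i)^k] / [(1+i)^n − 1].
(1+0.0041667)^48 = 1.22089536 and (1+0.0041667)^24 = 1.10494134, so the balance is 390,000 × (1.22089536 − 1.10494134) / (1.22089536 − 1) = £204,721.68.

£204,722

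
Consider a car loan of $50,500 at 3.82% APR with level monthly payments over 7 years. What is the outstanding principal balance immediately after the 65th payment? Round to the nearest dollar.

$12,630

With monthly rate i = 3.82%/12 = 0.0031833, the balance after k of n payments is P · [(1+i)^n − (1+i)^k] / [(1+i)^n − 1].
(1+0.0031833)^84 = 1.30600817 and (1+0.0031833)^65 = 1.22947595, so the balance is 50,500 × (1.30600817 − 1.22947595) / (1.30600817 − 1) = $12,629.98.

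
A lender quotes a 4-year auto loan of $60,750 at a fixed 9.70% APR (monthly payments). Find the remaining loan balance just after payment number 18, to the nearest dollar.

With monthly rate i = 9.7%/12 = 0.0080833, the balance after k of n payments is P · [(1+i)^n − (1+i)^k] / [(1+i)^n − 1].
(1+0.0080833)^48 = 1.47173243 and (1+0.0080833)^18 = 1.15594141, so the balance is 60,750 × (1.47173243 − 1.15594141) / (1.47173243 − 1) = $40,667.77.

$40,668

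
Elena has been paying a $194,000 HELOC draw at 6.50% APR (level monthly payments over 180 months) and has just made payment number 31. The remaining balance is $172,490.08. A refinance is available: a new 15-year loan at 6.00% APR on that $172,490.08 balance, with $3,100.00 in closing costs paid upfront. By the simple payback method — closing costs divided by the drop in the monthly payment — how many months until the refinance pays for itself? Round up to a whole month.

Current payment = 194,000 × 6.5%/12 / (1 − (1+0.0054167)^−180) = $1,689.95.
Refinanced payment = 172,490.08 × 0.0050000 / (1 − (1+0.0050000)^−180) = $1,455.57.
Monthly savings = $1,689.95 − $1,455.57 = $234.38.
Break-even = $3,100.00 / $234.38 = 13.23 → 14 months.

14 months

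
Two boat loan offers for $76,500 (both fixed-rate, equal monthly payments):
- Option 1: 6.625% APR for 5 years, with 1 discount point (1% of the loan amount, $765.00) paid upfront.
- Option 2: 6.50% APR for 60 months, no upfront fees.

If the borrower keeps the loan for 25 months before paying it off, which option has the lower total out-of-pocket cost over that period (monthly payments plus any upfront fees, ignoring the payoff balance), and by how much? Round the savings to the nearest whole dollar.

Option 2 by $877

Option 1: monthly rate = 6.625%/12 = 0.0055208; payment = 76,500 × 0.0055208 / (1 − (1+0.0055208)^−60) = $1,501.29.
Option 2: monthly rate = 6.5%/12 = 0.0054167; payment = 76,500 × 0.0054167 / (1 − (1+0.0054167)^−60) = $1,496.81.
Over 25 months: Option 1 costs 25 × $1,501.29 + $765.00 = $38,297.25; Option 2 costs 25 × $1,496.81 = $37,420.25.
Option 2 is cheaper by $38,297.25 − $37,420.25 = $877.00.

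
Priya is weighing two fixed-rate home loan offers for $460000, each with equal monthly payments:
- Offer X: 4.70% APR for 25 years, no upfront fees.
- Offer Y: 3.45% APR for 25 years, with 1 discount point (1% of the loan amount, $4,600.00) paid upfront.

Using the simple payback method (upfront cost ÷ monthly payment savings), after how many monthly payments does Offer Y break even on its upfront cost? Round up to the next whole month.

Offer X: monthly rate = 4.7%/12 = 0.0039167; payment = 460,000 × 0.0039167 / (1 − (1+0.0039167)^−300) = $2,609.33.
Offer Y: monthly rate = 3.45%/12 = 0.0028750; payment = 460,000 × 0.0028750 / (1 − (1+0.0028750)^−300) = $2,290.55.
Monthly savings = $2,609.33 − $2,290.55 = $318.78.
Break-even = $4,600.00 / $318.78 = 14.43 → 15 months.

15 months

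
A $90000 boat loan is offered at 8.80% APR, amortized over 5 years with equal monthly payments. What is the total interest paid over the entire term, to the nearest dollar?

At 8.80% the monthly rate is 0.0073333, so the payment is 90,000 × 0.0073333 / (1 − 1.0073333^−60) = $1,859.53.
Total paid = 60 × $1,859.53 = $111,571.80; interest = $111,571.80 − $90,000 = $21,571.80.

$21,572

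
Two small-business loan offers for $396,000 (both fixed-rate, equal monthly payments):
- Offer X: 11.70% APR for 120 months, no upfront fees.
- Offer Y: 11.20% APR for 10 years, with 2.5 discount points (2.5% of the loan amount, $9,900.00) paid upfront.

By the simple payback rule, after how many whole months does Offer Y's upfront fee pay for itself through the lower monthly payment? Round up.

88 months

Offer X: monthly rate = 11.7%/12 = 0.0097500; payment = 396,000 × 0.0097500 / (1 − (1+0.0097500)^−120) = $5,612.99.
Offer Y: monthly rate = 11.2%/12 = 0.0093333; payment = 396,000 × 0.0093333 / (1 − (1+0.0093333)^−120) = $5,499.83.
Monthly savings = $5,612.99 − $5,499.83 = $113.16.
Break-even = $9,900.00 / $113.16 = 87.49 → 88 months.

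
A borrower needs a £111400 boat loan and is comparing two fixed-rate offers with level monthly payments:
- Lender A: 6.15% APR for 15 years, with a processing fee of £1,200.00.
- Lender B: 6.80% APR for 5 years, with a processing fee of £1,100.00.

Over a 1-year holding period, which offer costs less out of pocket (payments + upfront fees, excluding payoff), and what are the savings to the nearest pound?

Lender A: monthly rate = 6.15%/12 = 0.0051250; payment = 111,400 × 0.0051250 / (1 − (1+0.0051250)^−180) = £949.11.
Lender B: at 6.80% the monthly rate is 0.0056667, so the payment is 111,400 × 0.0056667 / (1 − 1.0056667^−60) = £2,195.36.
Over 12 months: Lender A costs 12 × £949.11 + £1,200.00 = £12,589.32; Lender B costs 12 × £2,195.36 + £1,100.00 = £27,444.32.
Lender A is cheaper by £27,444.32 − £12,589.32 = £14,855.00.

Lender A by £14,855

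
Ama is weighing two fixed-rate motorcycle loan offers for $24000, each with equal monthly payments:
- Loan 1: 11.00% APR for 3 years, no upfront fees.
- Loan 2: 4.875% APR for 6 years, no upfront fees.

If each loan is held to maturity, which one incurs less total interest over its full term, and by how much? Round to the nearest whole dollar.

Loan 2 by $557

Loan 1: at 11.00% the monthly rate is 0.0091667, so the payment is 24,000 × 0.0091667 / (1 − 1.0091667^−36) = $785.73.
Total interest on Loan 1 = 36 × $785.73 − $24,000 = $4,286.28.
Loan 2: monthly rate = 4.875%/12 = 0.0040625; payment = 24,000 × 0.0040625 / (1 − (1+0.0040625)^−72) = $385.13.
Total interest on Loan 2 = 72 × $385.13 − $24,000 = $3,729.36.
Loan 2 is lower by $556.92.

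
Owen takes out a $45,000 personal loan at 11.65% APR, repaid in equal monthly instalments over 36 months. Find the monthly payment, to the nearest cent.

$1,487.13

At 11.65% the monthly rate is 0.0097083, so the payment is 45,000 × 0.0097083 / (1 − 1.0097083^−36) = $1,487.13.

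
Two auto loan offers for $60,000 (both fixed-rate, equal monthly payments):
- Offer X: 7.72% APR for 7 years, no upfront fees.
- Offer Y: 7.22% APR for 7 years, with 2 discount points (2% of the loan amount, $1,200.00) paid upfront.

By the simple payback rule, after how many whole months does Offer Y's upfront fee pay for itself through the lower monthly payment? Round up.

82 months

Offer X: at 7.72% the monthly rate is 0.0064333, so the payment is 60,000 × 0.0064333 / (1 − 1.0064333^−84) = $926.82.
Offer Y: at 7.22% the monthly rate is 0.0060167, so the payment is 60,000 × 0.0060167 / (1 − 1.0060167^−84) = $912.03.
Monthly savings = $926.82 − $912.03 = $14.79.
Break-even = $1,200.00 / $14.79 = 81.14 → 82 months.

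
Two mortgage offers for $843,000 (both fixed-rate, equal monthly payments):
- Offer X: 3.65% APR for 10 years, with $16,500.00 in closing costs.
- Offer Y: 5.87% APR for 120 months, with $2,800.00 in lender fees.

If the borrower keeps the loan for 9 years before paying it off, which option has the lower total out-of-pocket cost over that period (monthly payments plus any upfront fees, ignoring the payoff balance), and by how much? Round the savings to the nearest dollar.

Offer X by $84,434

Offer X: monthly rate = 3.65%/12 = 0.0030417; payment = 843,000 × 0.0030417 / (1 − (1+0.0030417)^−120) = $8,395.44.
Offer Y: monthly rate = 5.87%/12 = 0.0048917; payment = 843,000 × 0.0048917 / (1 − (1+0.0048917)^−120) = $9,304.09.
Over 108 months: Offer X costs 108 × $8,395.44 + $16,500.00 = $923,207.52; Offer Y costs 108 × $9,304.09 + $2,800.00 = $1,007,641.72.
Offer X is cheaper by $1,007,641.72 − $923,207.52 = $84,434.20.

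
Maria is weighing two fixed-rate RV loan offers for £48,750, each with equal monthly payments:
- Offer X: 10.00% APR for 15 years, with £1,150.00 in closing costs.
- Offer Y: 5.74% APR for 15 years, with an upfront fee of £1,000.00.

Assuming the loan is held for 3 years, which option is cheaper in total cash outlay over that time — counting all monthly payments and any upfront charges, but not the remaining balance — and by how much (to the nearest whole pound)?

Offer Y by £4,445

Offer X: monthly rate = 10%/12 = 0.0083333; payment = 48,750 × 0.0083333 / (1 − (1+0.0083333)^−180) = £523.87.
Offer Y: monthly rate = 5.74%/12 = 0.0047833; payment = 48,750 × 0.0047833 / (1 − (1+0.0047833)^−180) = £404.56.
Over 36 months: Offer X costs 36 × £523.87 + £1,150.00 = £20,009.32; Offer Y costs 36 × £404.56 + £1,000.00 = £15,564.16.
Offer Y is cheaper by £20,009.32 − £15,564.16 = £4,445.16.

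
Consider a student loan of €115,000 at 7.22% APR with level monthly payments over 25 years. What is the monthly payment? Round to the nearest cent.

Monthly rate = 7.22%/12 = 0.0060167; payment = 115,000 × 0.0060167 / (1 − (1+0.0060167)^−300) = €829.01.

€829.01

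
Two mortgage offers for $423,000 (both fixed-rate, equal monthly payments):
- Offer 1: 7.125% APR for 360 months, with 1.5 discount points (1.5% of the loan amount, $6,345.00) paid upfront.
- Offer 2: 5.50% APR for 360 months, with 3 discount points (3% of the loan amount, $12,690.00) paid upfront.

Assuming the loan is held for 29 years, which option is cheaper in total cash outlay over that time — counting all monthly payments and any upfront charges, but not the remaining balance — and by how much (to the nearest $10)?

Offer 1: monthly rate = 7.125%/12 = 0.0059375; payment = 423,000 × 0.0059375 / (1 − (1+0.0059375)^−360) = $2,849.83.
Offer 2: monthly rate = 5.5%/12 = 0.0045833; payment = 423,000 × 0.0045833 / (1 − (1+0.0045833)^−360) = $2,401.75.
Over 348 months: Offer 1 costs 348 × $2,849.83 + $6,345.00 = $998,085.84; Offer 2 costs 348 × $2,401.75 + $12,690.00 = $848,499.00.
Offer 2 is cheaper by $998,085.84 − $848,499.00 = $149,586.84.

Offer 2 by $149,590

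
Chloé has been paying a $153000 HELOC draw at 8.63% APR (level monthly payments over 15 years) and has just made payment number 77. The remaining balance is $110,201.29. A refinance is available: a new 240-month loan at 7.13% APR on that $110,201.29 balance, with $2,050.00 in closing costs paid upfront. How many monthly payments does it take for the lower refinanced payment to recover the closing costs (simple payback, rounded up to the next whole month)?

Current payment = 153,000 × 8.63%/12 / (1 − (1+0.0071917)^−180) = $1,518.33.
Refinanced payment = 110,201.29 × 0.0059417 / (1 − (1+0.0059417)^−240) = $863.01.
Monthly savings = $1,518.33 − $863.01 = $655.32.
Break-even = $2,050.00 / $655.32 = 3.13 → 4 months.

4 months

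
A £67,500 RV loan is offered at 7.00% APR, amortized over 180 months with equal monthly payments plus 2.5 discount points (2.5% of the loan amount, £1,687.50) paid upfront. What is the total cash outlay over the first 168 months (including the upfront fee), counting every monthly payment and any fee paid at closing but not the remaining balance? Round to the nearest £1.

£103,615

At 7.00% the monthly rate is 0.0058333, so the payment is 67,500 × 0.0058333 / (1 − 1.0058333^−180) = £606.71.
Total outlay = 168 × £606.71 + £1,687.50 = £103,614.78.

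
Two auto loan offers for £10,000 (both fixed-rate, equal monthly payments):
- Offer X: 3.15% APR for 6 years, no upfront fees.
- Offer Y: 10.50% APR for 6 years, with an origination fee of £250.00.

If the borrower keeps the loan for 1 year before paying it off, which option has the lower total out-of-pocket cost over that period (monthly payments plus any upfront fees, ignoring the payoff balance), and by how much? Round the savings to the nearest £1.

Offer X: monthly rate = 3.15%/12 = 0.0026250; payment = 10,000 × 0.0026250 / (1 − (1+0.0026250)^−72) = £152.61.
Offer Y: monthly rate = 10.5%/12 = 0.0087500; payment = 10,000 × 0.0087500 / (1 − (1+0.0087500)^−72) = £187.79.
Over 12 months: Offer X costs 12 × £152.61 = £1,831.32; Offer Y costs 12 × £187.79 + £250.00 = £2,503.48.
Offer X is cheaper by £2,503.48 − £1,831.32 = £672.16.

Offer X by £672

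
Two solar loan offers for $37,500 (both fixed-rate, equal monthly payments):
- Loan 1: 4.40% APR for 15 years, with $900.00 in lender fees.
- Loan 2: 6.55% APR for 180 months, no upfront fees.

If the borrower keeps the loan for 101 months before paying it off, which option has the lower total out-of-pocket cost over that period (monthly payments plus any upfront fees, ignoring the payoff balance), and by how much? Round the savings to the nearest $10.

Loan 1: monthly rate = 4.4%/12 = 0.0036667; payment = 37,500 × 0.0036667 / (1 − (1+0.0036667)^−180) = $284.96.
Loan 2: at 6.55% the monthly rate is 0.0054583, so the payment is 37,500 × 0.0054583 / (1 − 1.0054583^−180) = $327.70.
Over 101 months: Loan 1 costs 101 × $284.96 + $900.00 = $29,680.96; Loan 2 costs 101 × $327.70 = $33,097.70.
Loan 1 is cheaper by $33,097.70 − $29,680.96 = $3,416.74.

Loan 1 by $3,420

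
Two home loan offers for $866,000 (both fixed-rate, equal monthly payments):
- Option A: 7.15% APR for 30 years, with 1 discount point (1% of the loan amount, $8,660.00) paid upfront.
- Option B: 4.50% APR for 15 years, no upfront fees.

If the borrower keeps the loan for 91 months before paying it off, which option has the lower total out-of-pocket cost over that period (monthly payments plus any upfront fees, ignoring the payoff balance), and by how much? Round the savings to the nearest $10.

Option A: monthly rate = 7.15%/12 = 0.0059583; payment = 866,000 × 0.0059583 / (1 − (1+0.0059583)^−360) = $5,849.02.
Option B: monthly rate = 4.5%/12 = 0.0037500; payment = 866,000 × 0.0037500 / (1 − (1+0.0037500)^−180) = $6,624.84.
Over 91 months: Option A costs 91 × $5,849.02 + $8,660.00 = $540,920.82; Option B costs 91 × $6,624.84 = $602,860.44.
Option A is cheaper by $602,860.44 − $540,920.82 = $61,939.62.

Option A by $61,940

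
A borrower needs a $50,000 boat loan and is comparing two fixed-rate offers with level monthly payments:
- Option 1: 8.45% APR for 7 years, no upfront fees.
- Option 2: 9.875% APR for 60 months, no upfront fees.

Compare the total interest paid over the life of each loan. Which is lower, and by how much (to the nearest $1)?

Option 2 by $2,851

Option 1: at 8.45% the monthly rate is 0.0070417, so the payment is 50,000 × 0.0070417 / (1 − 1.0070417^−84) = $790.57.
Total interest on Option 1 = 84 × $790.57 − $50,000 = $16,407.88.
Option 2: at 9.875% the monthly rate is 0.0082292, so the payment is 50,000 × 0.0082292 / (1 − 1.0082292^−60) = $1,059.28.
Total interest on Option 2 = 60 × $1,059.28 − $50,000 = $13,556.80.
Option 2 is lower by $2,851.08.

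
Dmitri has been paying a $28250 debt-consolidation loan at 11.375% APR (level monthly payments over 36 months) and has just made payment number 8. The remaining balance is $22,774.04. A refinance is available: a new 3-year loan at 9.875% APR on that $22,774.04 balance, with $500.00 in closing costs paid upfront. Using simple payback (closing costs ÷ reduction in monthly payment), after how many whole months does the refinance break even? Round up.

Current payment = 28,250 × 11.375%/12 / (1 − (1+0.0094792)^−36) = $929.89.
Refinanced payment = 22,774.04 × 0.0082292 / (1 − (1+0.0082292)^−36) = $733.52.
Monthly savings = $929.89 − $733.52 = $196.37.
Break-even = $500.00 / $196.37 = 2.55 → 3 months.

3 months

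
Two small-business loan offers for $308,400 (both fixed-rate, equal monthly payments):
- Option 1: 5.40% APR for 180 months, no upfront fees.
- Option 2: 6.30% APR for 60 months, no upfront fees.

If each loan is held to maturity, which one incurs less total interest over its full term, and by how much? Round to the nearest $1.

Option 1: at 5.40% the monthly rate is 0.0045000, so the payment is 308,400 × 0.0045000 / (1 − 1.0045000^−180) = $2,503.55.
Total interest on Option 1 = 180 × $2,503.55 − $308,400 = $142,239.00.
Option 2: monthly rate = 6.3%/12 = 0.0052500; payment = 308,400 × 0.0052500 / (1 − (1+0.0052500)^−60) = $6,005.35.
Total interest on Option 2 = 60 × $6,005.35 − $308,400 = $51,921.00.
Option 2 is lower by $90,318.00.

Option 2 by $90,318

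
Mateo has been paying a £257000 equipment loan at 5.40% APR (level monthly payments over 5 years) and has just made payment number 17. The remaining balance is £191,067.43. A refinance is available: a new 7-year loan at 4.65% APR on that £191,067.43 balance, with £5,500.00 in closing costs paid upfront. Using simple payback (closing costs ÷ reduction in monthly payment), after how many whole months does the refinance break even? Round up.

Current payment = 257,000 × 5.4%/12 / (1 − (1+0.0045000)^−60) = £4,897.15.
Refinanced payment = 191,067.43 × 0.0038750 / (1 − (1+0.0038750)^−84) = £2,669.22.
Monthly savings = £4,897.15 − £2,669.22 = £2,227.93.
Break-even = £5,500.00 / £2,227.93 = 2.47 → 3 months.

3 months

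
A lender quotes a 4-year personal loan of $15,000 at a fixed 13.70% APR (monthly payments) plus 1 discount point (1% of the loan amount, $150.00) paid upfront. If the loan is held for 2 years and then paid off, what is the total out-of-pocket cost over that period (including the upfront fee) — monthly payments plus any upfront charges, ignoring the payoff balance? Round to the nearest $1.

$9,933

Monthly rate = 13.7%/12 = 0.0114167; payment = 15,000 × 0.0114167 / (1 − (1+0.0114167)^−48) = $407.64.
Total outlay = 24 × $407.64 + $150.00 = $9,933.36.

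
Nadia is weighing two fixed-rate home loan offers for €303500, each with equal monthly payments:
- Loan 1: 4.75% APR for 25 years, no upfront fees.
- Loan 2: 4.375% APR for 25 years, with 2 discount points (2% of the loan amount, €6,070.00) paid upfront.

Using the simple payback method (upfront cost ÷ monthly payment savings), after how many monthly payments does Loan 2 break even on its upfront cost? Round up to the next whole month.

Loan 1: at 4.75% the monthly rate is 0.0039583, so the payment is 303,500 × 0.0039583 / (1 − 1.0039583^−300) = €1,730.31.
Loan 2: monthly rate = 4.375%/12 = 0.0036458; payment = 303,500 × 0.0036458 / (1 − (1+0.0036458)^−300) = €1,665.49.
Monthly savings = €1,730.31 − €1,665.49 = €64.82.
Break-even = €6,070.00 / €64.82 = 93.64 → 94 months.

94 months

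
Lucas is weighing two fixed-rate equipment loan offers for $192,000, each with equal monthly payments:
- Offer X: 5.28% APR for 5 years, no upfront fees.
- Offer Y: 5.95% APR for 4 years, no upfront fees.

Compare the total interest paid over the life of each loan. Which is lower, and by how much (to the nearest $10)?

Offer X: monthly rate = 5.28%/12 = 0.0044000; payment = 192,000 × 0.0044000 / (1 − (1+0.0044000)^−60) = $3,647.96.
Total interest on Offer X = 60 × $3,647.96 − $192,000 = $26,877.60.
Offer Y: at 5.95% the monthly rate is 0.0049583, so the payment is 192,000 × 0.0049583 / (1 − 1.0049583^−48) = $4,504.73.
Total interest on Offer Y = 48 × $4,504.73 − $192,000 = $24,227.04.
Offer Y is lower by $2,650.56.

Offer Y by $2,650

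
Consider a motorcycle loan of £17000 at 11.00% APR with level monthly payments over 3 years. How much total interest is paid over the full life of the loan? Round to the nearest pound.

Monthly rate = 11%/12 = 0.0091667; payment = 17,000 × 0.0091667 / (1 − (1+0.0091667)^−36) = £556.56.
Total paid = 36 × £556.56 = £20,036.16; interest = £20,036.16 − £17,000 = £3,036.16.

£3,036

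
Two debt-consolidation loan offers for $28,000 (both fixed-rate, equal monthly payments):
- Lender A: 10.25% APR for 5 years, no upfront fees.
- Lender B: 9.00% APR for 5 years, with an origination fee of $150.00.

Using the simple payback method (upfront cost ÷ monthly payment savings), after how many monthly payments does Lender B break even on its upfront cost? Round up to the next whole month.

Lender A: at 10.25% the monthly rate is 0.0085417, so the payment is 28,000 × 0.0085417 / (1 − 1.0085417^−60) = $598.37.
Lender B: at 9.00% the monthly rate is 0.0075000, so the payment is 28,000 × 0.0075000 / (1 − 1.0075000^−60) = $581.23.
Monthly savings = $598.37 − $581.23 = $17.14.
Break-even = $150.00 / $17.14 = 8.75 → 9 months.

9 months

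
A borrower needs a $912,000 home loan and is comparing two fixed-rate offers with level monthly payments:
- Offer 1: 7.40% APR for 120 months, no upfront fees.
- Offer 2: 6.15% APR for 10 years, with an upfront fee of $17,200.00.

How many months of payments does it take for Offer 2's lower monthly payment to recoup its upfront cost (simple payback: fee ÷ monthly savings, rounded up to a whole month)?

30 months

Offer 1: at 7.40% the monthly rate is 0.0061667, so the payment is 912,000 × 0.0061667 / (1 − 1.0061667^−120) = $10,778.06.
Offer 2: monthly rate = 6.15%/12 = 0.0051250; payment = 912,000 × 0.0051250 / (1 − (1+0.0051250)^−120) = $10,193.90.
Monthly savings = $10,778.06 − $10,193.90 = $584.16.
Break-even = $17,200.00 / $584.16 = 29.44 → 30 months.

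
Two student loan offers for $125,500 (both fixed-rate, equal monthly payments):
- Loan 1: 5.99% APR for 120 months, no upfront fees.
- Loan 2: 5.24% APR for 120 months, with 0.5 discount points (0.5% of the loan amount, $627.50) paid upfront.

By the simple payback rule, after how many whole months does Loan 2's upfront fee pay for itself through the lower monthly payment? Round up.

14 months

Loan 1: monthly rate = 5.99%/12 = 0.0049917; payment = 125,500 × 0.0049917 / (1 − (1+0.0049917)^−120) = $1,392.68.
Loan 2: at 5.24% the monthly rate is 0.0043667, so the payment is 125,500 × 0.0043667 / (1 − 1.0043667^−120) = $1,345.89.
Monthly savings = $1,392.68 − $1,345.89 = $46.79.
Break-even = $627.50 / $46.79 = 13.41 → 14 months.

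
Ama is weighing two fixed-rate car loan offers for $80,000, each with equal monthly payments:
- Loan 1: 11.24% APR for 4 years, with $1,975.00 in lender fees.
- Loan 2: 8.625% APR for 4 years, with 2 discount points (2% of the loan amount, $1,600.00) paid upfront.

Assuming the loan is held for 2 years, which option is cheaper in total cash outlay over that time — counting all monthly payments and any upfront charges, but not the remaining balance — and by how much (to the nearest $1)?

Loan 1: at 11.24% the monthly rate is 0.0093667, so the payment is 80,000 × 0.0093667 / (1 − 1.0093667^−48) = $2,076.98.
Loan 2: at 8.625% the monthly rate is 0.0071875, so the payment is 80,000 × 0.0071875 / (1 − 1.0071875^−48) = $1,976.59.
Over 24 months: Loan 1 costs 24 × $2,076.98 + $1,975.00 = $51,822.52; Loan 2 costs 24 × $1,976.59 + $1,600.00 = $49,038.16.
Loan 2 is cheaper by $51,822.52 − $49,038.16 = $2,784.36.

Loan 2 by $2,784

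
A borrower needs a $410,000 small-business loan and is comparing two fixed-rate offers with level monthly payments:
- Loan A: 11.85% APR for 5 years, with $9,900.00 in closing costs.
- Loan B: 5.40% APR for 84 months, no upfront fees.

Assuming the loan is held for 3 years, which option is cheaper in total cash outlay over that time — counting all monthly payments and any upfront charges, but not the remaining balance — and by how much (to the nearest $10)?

Loan B by $125,710

Loan A: at 11.85% the monthly rate is 0.0098750, so the payment is 410,000 × 0.0098750 / (1 − 1.0098750^−60) = $9,089.18.
Loan B: monthly rate = 5.4%/12 = 0.0045000; payment = 410,000 × 0.0045000 / (1 − (1+0.0045000)^−84) = $5,872.28.
Over 36 months: Loan A costs 36 × $9,089.18 + $9,900.00 = $337,110.48; Loan B costs 36 × $5,872.28 = $211,402.08.
Loan B is cheaper by $337,110.48 − $211,402.08 = $125,708.40.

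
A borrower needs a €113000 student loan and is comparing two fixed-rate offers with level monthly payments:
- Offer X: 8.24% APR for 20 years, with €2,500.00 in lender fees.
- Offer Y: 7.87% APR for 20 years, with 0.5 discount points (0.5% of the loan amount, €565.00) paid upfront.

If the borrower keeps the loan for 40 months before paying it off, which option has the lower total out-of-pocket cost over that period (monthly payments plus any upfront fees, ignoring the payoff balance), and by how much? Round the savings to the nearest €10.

Offer X: monthly rate = 8.24%/12 = 0.0068667; payment = 113,000 × 0.0068667 / (1 − (1+0.0068667)^−240) = €962.13.
Offer Y: monthly rate = 7.87%/12 = 0.0065583; payment = 113,000 × 0.0065583 / (1 − (1+0.0065583)^−240) = €936.06.
Over 40 months: Offer X costs 40 × €962.13 + €2,500.00 = €40,985.20; Offer Y costs 40 × €936.06 + €565.00 = €38,007.40.
Offer Y is cheaper by €40,985.20 − €38,007.40 = €2,977.80.

Offer Y by €2,980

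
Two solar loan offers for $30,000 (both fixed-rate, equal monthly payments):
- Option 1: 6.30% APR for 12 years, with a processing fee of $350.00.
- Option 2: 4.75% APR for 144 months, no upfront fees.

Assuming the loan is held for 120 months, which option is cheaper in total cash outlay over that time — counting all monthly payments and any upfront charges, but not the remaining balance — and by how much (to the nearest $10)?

Option 1: at 6.30% the monthly rate is 0.0052500, so the payment is 30,000 × 0.0052500 / (1 − 1.0052500^−144) = $297.43.
Option 2: monthly rate = 4.75%/12 = 0.0039583; payment = 30,000 × 0.0039583 / (1 − (1+0.0039583)^−144) = $273.72.
Over 120 months: Option 1 costs 120 × $297.43 + $350.00 = $36,041.60; Option 2 costs 120 × $273.72 = $32,846.40.
Option 2 is cheaper by $36,041.60 − $32,846.40 = $3,195.20.

Option 2 by $3,200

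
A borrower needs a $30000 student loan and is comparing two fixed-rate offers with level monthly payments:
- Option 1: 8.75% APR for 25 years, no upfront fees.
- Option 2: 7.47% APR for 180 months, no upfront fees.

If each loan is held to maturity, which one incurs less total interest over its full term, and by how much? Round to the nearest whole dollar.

Option 2 by $24,026

Option 1: at 8.75% the monthly rate is 0.0072917, so the payment is 30,000 × 0.0072917 / (1 − 1.0072917^−300) = $246.64.
Total interest on Option 1 = 300 × $246.64 − $30,000 = $43,992.00.
Option 2: at 7.47% the monthly rate is 0.0062250, so the payment is 30,000 × 0.0062250 / (1 − 1.0062250^−180) = $277.59.
Total interest on Option 2 = 180 × $277.59 − $30,000 = $19,966.20.
Option 2 is lower by $24,025.80.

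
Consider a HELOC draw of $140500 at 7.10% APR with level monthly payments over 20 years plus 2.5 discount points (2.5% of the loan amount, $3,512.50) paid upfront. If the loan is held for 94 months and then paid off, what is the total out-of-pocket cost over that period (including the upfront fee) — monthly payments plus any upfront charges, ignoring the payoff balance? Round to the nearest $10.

At 7.10% the monthly rate is 0.0059167, so the payment is 140,500 × 0.0059167 / (1 − 1.0059167^−240) = $1,097.74.
Total outlay = 94 × $1,097.74 + $3,512.50 = $106,700.06.

$106,700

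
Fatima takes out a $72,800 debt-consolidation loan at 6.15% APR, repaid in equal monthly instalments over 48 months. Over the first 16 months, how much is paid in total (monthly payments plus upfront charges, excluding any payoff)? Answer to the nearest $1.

$27,436

At 6.15% the monthly rate is 0.0051250, so the payment is 72,800 × 0.0051250 / (1 − 1.0051250^−48) = $1,714.72.
Total outlay = 16 × $1,714.72 = $27,435.52.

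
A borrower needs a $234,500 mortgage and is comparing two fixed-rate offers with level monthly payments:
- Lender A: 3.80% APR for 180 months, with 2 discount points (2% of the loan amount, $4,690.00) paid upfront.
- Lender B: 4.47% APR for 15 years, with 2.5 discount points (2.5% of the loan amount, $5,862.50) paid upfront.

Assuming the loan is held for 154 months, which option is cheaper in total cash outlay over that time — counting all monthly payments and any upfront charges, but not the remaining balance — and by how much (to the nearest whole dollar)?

Lender A by $13,363

Lender A: at 3.80% the monthly rate is 0.0031667, so the payment is 234,500 × 0.0031667 / (1 − 1.0031667^−180) = $1,711.16.
Lender B: monthly rate = 4.47%/12 = 0.0037250; payment = 234,500 × 0.0037250 / (1 − (1+0.0037250)^−180) = $1,790.32.
Over 154 months: Lender A costs 154 × $1,711.16 + $4,690.00 = $268,208.64; Lender B costs 154 × $1,790.32 + $5,862.50 = $281,571.78.
Lender A is cheaper by $281,571.78 − $268,208.64 = $13,363.14.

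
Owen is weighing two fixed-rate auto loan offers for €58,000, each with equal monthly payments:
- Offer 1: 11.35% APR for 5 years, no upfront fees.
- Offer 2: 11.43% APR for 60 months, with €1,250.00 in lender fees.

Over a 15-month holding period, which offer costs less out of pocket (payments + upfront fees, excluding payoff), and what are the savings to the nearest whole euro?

Offer 1: at 11.35% the monthly rate is 0.0094583, so the payment is 58,000 × 0.0094583 / (1 − 1.0094583^−60) = €1,271.21.
Offer 2: at 11.43% the monthly rate is 0.0095250, so the payment is 58,000 × 0.0095250 / (1 − 1.0095250^−60) = €1,273.53.
Over 15 months: Offer 1 costs 15 × €1,271.21 = €19,068.15; Offer 2 costs 15 × €1,273.53 + €1,250.00 = €20,352.95.
Offer 1 is cheaper by €20,352.95 − €19,068.15 = €1,284.80.

Offer 1 by €1,285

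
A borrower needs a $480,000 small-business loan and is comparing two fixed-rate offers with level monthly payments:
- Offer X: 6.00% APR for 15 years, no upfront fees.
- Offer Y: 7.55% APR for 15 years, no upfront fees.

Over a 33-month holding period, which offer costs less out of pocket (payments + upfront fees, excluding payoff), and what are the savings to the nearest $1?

Offer X: monthly rate = 6%/12 = 0.0050000; payment = 480,000 × 0.0050000 / (1 − (1+0.0050000)^−180) = $4,050.51.
Offer Y: at 7.55% the monthly rate is 0.0062917, so the payment is 480,000 × 0.0062917 / (1 − 1.0062917^−180) = $4,463.31.
Over 33 months: Offer X costs 33 × $4,050.51 = $133,666.83; Offer Y costs 33 × $4,463.31 = $147,289.23.
Offer X is cheaper by $147,289.23 − $133,666.83 = $13,622.40.

Offer X by $13,622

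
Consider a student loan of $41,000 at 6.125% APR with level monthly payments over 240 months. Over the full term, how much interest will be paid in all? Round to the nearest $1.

At 6.125% the monthly rate is 0.0051042, so the payment is 41,000 × 0.0051042 / (1 − 1.0051042^−240) = $296.70.
Total paid = 240 × $296.70 = $71,208.00; interest = $71,208.00 − $41,000 = $30,208.00.

$30,208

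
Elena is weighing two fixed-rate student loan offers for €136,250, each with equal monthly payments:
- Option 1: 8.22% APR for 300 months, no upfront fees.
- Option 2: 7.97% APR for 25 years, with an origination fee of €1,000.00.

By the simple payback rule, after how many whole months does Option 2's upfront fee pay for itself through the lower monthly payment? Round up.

45 months

Option 1: at 8.22% the monthly rate is 0.0068500, so the payment is 136,250 × 0.0068500 / (1 − 1.0068500^−300) = €1,071.53.
Option 2: at 7.97% the monthly rate is 0.0066417, so the payment is 136,250 × 0.0066417 / (1 − 1.0066417^−300) = €1,048.89.
Monthly savings = €1,071.53 − €1,048.89 = €22.64.
Break-even = €1,000.00 / €22.64 = 44.17 → 45 months.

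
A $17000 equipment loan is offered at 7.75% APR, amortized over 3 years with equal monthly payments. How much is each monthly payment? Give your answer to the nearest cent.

At 7.75% the monthly rate is 0.0064583, so the payment is 17,000 × 0.0064583 / (1 − 1.0064583^−36) = $530.76.

$530.76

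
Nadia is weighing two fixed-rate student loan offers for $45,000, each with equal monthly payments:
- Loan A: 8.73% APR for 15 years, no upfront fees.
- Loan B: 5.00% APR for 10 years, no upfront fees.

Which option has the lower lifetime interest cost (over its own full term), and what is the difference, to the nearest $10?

Loan A: at 8.73% the monthly rate is 0.0072750, so the payment is 45,000 × 0.0072750 / (1 − 1.0072750^−180) = $449.22.
Total interest on Loan A = 180 × $449.22 − $45,000 = $35,859.60.
Loan B: at 5.00% the monthly rate is 0.0041667, so the payment is 45,000 × 0.0041667 / (1 − 1.0041667^−120) = $477.29.
Total interest on Loan B = 120 × $477.29 − $45,000 = $12,274.80.
Loan B is lower by $23,584.80.

Loan B by $23,580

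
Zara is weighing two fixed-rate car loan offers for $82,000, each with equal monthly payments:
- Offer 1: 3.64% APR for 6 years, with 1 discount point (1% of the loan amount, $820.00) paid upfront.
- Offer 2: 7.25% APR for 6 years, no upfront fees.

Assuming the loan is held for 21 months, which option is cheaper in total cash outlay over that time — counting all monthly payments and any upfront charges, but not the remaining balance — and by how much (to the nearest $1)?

Offer 1 by $2,086

Offer 1: at 3.64% the monthly rate is 0.0030333, so the payment is 82,000 × 0.0030333 / (1 − 1.0030333^−72) = $1,269.50.
Offer 2: at 7.25% the monthly rate is 0.0060417, so the payment is 82,000 × 0.0060417 / (1 − 1.0060417^−72) = $1,407.88.
Over 21 months: Offer 1 costs 21 × $1,269.50 + $820.00 = $27,479.50; Offer 2 costs 21 × $1,407.88 = $29,565.48.
Offer 1 is cheaper by $29,565.48 − $27,479.50 = $2,085.98.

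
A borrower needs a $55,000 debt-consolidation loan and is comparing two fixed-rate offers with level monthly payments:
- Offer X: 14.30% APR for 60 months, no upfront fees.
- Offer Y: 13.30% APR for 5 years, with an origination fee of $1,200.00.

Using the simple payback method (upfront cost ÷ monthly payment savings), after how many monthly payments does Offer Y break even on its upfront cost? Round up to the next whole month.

Offer X: monthly rate = 14.3%/12 = 0.0119167; payment = 55,000 × 0.0119167 / (1 − (1+0.0119167)^−60) = $1,288.32.
Offer Y: at 13.30% the monthly rate is 0.0110833, so the payment is 55,000 × 0.0110833 / (1 − 1.0110833^−60) = $1,259.88.
Monthly savings = $1,288.32 − $1,259.88 = $28.44.
Break-even = $1,200.00 / $28.44 = 42.19 → 43 months.

43 months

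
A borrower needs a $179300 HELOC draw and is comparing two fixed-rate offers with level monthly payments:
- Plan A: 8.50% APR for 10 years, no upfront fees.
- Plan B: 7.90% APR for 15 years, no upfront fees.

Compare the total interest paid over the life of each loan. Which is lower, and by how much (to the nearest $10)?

Plan A by $39,800

Plan A: at 8.50% the monthly rate is 0.0070833, so the payment is 179,300 × 0.0070833 / (1 − 1.0070833^−120) = $2,223.06.
Total interest on Plan A = 120 × $2,223.06 − $179,300 = $87,467.20.
Plan B: at 7.90% the monthly rate is 0.0065833, so the payment is 179,300 × 0.0065833 / (1 − 1.0065833^−180) = $1,703.15.
Total interest on Plan B = 180 × $1,703.15 − $179,300 = $127,267.00.
Plan A is lower by $39,799.80.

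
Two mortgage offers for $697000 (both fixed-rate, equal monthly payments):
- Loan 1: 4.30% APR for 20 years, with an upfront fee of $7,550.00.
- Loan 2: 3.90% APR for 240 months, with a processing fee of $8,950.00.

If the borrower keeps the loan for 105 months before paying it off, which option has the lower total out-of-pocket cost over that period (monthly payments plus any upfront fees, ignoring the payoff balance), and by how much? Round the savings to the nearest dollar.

Loan 2 by $14,101

Loan 1: monthly rate = 4.3%/12 = 0.0035833; payment = 697,000 × 0.0035833 / (1 − (1+0.0035833)^−240) = $4,334.68.
Loan 2: at 3.90% the monthly rate is 0.0032500, so the payment is 697,000 × 0.0032500 / (1 − 1.0032500^−240) = $4,187.05.
Over 105 months: Loan 1 costs 105 × $4,334.68 + $7,550.00 = $462,691.40; Loan 2 costs 105 × $4,187.05 + $8,950.00 = $448,590.25.
Loan 2 is cheaper by $462,691.40 − $448,590.25 = $14,101.15.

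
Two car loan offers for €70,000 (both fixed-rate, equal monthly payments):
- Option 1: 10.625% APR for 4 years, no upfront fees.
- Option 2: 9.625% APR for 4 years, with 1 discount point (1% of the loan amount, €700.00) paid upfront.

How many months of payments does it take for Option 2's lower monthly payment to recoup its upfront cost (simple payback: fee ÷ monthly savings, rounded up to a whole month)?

Option 1: at 10.625% the monthly rate is 0.0088542, so the payment is 70,000 × 0.0088542 / (1 − 1.0088542^−48) = €1,796.47.
Option 2: monthly rate = 9.625%/12 = 0.0080208; payment = 70,000 × 0.0080208 / (1 − (1+0.0080208)^−48) = €1,762.80.
Monthly savings = €1,796.47 − €1,762.80 = €33.67.
Break-even = €700.00 / €33.67 = 20.79 → 21 months.

21 months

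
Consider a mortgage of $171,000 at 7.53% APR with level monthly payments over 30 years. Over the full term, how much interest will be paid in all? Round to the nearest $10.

$260,700

Monthly rate = 7.53%/12 = 0.0062750; payment = 171,000 × 0.0062750 / (1 − (1+0.0062750)^−360) = $1,199.17.
Total paid = 360 × $1,199.17 = $431,701.20; interest = $431,701.20 − $171,000 = $260,701.20.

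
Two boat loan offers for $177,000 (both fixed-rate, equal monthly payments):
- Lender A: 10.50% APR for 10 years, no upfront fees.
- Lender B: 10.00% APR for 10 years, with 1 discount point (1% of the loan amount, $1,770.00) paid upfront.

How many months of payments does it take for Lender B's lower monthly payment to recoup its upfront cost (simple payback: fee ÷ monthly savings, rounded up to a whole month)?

36 months

Lender A: at 10.50% the monthly rate is 0.0087500, so the payment is 177,000 × 0.0087500 / (1 − 1.0087500^−120) = $2,388.35.
Lender B: at 10.00% the monthly rate is 0.0083333, so the payment is 177,000 × 0.0083333 / (1 − 1.0083333^−120) = $2,339.07.
Monthly savings = $2,388.35 − $2,339.07 = $49.28.
Break-even = $1,770.00 / $49.28 = 35.92 → 36 months.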